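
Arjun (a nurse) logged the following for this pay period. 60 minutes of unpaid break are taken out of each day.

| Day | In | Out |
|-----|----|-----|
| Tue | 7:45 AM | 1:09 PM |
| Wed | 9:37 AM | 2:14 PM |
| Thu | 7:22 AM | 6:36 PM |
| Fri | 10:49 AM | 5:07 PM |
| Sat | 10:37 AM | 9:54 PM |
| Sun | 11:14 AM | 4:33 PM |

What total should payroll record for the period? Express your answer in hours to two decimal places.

38.15 hours

Tue: 7:45 AM–1:09 PM = 5 h 24 min; less 60 min break → 4 h 24 min
Wed: 9:37 AM–2:14 PM = 4 h 37 min; less 60 min break → 3 h 37 min
Thu: 7:22 AM–6:36 PM = 11 h 14 min; less 60 min break → 10 h 14 min
Fri: 10:49 AM–5:07 PM = 6 h 18 min; less 60 min break → 5 h 18 min
Sat: 10:37 AM–9:54 PM = 11 h 17 min; less 60 min break → 10 h 17 min
Sun: 11:14 AM–4:33 PM = 5 h 19 min; less 60 min break → 4 h 19 min
Total: 4 h 24 min + 3 h 37 min + 10 h 14 min + 5 h 18 min + 10 h 17 min + 4 h 19 min = 38 h 9 min.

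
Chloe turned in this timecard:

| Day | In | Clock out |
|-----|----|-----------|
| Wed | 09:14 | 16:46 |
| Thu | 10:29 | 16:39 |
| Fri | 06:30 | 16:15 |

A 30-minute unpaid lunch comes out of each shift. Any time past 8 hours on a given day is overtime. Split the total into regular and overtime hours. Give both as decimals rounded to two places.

Regular 20.70 hours, overtime 1.25 hours

Wed: 09:14–16:46 = 7 h 32 min; less 30 min break → 7 h 2 min
Thu: 10:29–16:39 = 6 h 10 min; less 30 min break → 5 h 40 min
Fri: 06:30–16:15 = 9 h 45 min; less 30 min break → 9 h 15 min
Wed reg 7 h 2 min / OT 0 h 0 min; Thu reg 5 h 40 min / OT 0 h 0 min; Fri reg 8 h 0 min / OT 1 h 15 min.
Totals: regular 20 h 42 min, overtime 1 h 15 min.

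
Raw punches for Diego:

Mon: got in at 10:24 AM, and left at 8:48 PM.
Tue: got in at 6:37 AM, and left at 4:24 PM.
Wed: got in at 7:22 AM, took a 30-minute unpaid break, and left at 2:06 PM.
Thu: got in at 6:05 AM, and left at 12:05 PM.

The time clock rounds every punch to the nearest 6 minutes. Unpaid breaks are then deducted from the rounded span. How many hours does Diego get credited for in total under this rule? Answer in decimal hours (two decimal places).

Mon: in 10:24 AM→10:24 AM, out 8:48 PM→8:48 PM; 10 h 24 min
Tue: in 6:37 AM→6:36 AM, out 4:24 PM→4:24 PM; 9 h 48 min
Wed: in 7:22 AM→7:24 AM, out 2:06 PM→2:06 PM; 6 h 42 min − 30 min = 6 h 12 min
Thu: in 6:05 AM→6:06 AM, out 12:05 PM→12:06 PM; 6 h 0 min
Total credited: 32 h 24 min.

32.40 hours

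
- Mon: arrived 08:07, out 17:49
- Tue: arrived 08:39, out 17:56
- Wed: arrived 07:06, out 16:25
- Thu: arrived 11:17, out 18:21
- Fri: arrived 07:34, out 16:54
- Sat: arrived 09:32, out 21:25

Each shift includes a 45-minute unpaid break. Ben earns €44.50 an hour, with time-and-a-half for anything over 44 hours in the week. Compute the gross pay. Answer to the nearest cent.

Mon: 08:07–17:49 = 9 h 42 min; less 45 min break → 8 h 57 min
Tue: 08:39–17:56 = 9 h 17 min; less 45 min break → 8 h 32 min
Wed: 07:06–16:25 = 9 h 19 min; less 45 min break → 8 h 34 min
Thu: 11:17–18:21 = 7 h 4 min; less 45 min break → 6 h 19 min
Fri: 07:34–16:54 = 9 h 20 min; less 45 min break → 8 h 35 min
Sat: 09:32–21:25 = 11 h 53 min; less 45 min break → 11 h 8 min
Total worked: 52 h 5 min = 3125 min.
Regular 44 h 0 min = 2640 min at €44.50/h; overtime 8 h 5 min = 485 min at €66.75/h.
Pay = (2640 × €44.50 + 485 × €66.75) ÷ 60 = €2497.56.

€2497.56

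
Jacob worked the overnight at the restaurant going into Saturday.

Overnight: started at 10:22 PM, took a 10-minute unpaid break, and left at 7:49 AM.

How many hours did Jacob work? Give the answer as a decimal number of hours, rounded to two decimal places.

Overnight: 10:22 PM → midnight = 1 h 38 min; midnight → 7:49 AM = 7 h 49 min; span 9 h 27 min; less 10 min break → 9 h 17 min

9.28 hours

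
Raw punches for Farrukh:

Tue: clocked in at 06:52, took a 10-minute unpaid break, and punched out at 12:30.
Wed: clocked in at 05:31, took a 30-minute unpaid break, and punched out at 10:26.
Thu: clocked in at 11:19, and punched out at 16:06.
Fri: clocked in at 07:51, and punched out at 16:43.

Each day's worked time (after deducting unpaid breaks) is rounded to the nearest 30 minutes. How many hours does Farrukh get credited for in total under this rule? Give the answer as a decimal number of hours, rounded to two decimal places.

24.00 hours

Tue: 06:52–12:30 = 5 h 38 min − 10 min = 5 h 28 min → rounds to 5 h 30 min
Wed: 05:31–10:26 = 4 h 55 min − 30 min = 4 h 25 min → rounds to 4 h 30 min
Thu: 11:19–16:06 = 4 h 47 min → rounds to 5 h 0 min
Fri: 07:51–16:43 = 8 h 52 min → rounds to 9 h 0 min
Total credited: 24 h 0 min.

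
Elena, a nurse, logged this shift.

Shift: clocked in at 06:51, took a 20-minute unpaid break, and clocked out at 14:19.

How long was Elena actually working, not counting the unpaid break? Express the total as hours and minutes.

Shift: 06:51–14:19 = 7 h 28 min; less 20 min break → 7 h 8 min

7 h 8 min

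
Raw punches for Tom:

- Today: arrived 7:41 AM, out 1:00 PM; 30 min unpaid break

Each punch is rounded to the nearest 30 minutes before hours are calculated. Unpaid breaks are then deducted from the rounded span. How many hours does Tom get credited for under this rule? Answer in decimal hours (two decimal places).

Today: in 7:41 AM→7:30 AM, out 1:00 PM→1:00 PM; 5 h 30 min − 30 min = 5 h 0 min

5.00 hours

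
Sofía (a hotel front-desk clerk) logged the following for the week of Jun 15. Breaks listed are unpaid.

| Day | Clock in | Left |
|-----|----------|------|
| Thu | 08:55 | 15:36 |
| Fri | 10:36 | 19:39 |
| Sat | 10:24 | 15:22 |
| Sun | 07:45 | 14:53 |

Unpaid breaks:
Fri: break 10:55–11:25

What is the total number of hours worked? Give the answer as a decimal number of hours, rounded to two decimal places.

27.33 hours

Thu: 08:55–15:36 = 6 h 41 min
Fri: 10:36–19:39 = 9 h 3 min; less 30 min break → 8 h 33 min
Sat: 10:24–15:22 = 4 h 58 min
Sun: 07:45–14:53 = 7 h 8 min
Total: 6 h 41 min + 8 h 33 min + 4 h 58 min + 7 h 8 min = 27 h 20 min.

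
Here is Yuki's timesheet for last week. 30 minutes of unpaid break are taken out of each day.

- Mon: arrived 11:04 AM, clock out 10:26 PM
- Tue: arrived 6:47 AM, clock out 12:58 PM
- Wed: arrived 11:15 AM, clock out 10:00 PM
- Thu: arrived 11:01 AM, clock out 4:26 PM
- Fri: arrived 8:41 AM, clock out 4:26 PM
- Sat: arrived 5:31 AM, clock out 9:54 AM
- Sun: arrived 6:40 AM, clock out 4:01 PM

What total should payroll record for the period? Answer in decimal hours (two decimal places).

Mon: 11:04 AM–10:26 PM = 11 h 22 min; less 30 min break → 10 h 52 min
Tue: 6:47 AM–12:58 PM = 6 h 11 min; less 30 min break → 5 h 41 min
Wed: 11:15 AM–10:00 PM = 10 h 45 min; less 30 min break → 10 h 15 min
Thu: 11:01 AM–4:26 PM = 5 h 25 min; less 30 min break → 4 h 55 min
Fri: 8:41 AM–4:26 PM = 7 h 45 min; less 30 min break → 7 h 15 min
Sat: 5:31 AM–9:54 AM = 4 h 23 min; less 30 min break → 3 h 53 min
Sun: 6:40 AM–4:01 PM = 9 h 21 min; less 30 min break → 8 h 51 min
Total: 10 h 52 min + 5 h 41 min + 10 h 15 min + 4 h 55 min + 7 h 15 min + 3 h 53 min + 8 h 51 min = 51 h 42 min.

51.70 hours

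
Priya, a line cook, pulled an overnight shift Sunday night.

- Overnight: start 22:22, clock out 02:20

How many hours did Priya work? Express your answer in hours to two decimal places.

3.97 hours

Overnight: 22:22 → midnight = 1 h 38 min; midnight → 02:20 = 2 h 20 min; span 3 h 58 min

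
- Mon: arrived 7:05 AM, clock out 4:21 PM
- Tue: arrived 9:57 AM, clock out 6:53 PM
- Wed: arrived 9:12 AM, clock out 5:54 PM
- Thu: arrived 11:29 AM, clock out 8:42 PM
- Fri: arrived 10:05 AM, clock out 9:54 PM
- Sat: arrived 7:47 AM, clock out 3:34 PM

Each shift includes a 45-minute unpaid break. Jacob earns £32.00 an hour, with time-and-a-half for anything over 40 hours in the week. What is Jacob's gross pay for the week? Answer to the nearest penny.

Mon: 7:05 AM–4:21 PM = 9 h 16 min; less 45 min break → 8 h 31 min
Tue: 9:57 AM–6:53 PM = 8 h 56 min; less 45 min break → 8 h 11 min
Wed: 9:12 AM–5:54 PM = 8 h 42 min; less 45 min break → 7 h 57 min
Thu: 11:29 AM–8:42 PM = 9 h 13 min; less 45 min break → 8 h 28 min
Fri: 10:05 AM–9:54 PM = 11 h 49 min; less 45 min break → 11 h 4 min
Sat: 7:47 AM–3:34 PM = 7 h 47 min; less 45 min break → 7 h 2 min
Total worked: 51 h 13 min = 3073 min.
Regular 40 h 0 min = 2400 min at £32.00/h; overtime 11 h 13 min = 673 min at £48.00/h.
Pay = (2400 × £32.00 + 673 × £48.00) ÷ 60 = £1818.40.

£1818.40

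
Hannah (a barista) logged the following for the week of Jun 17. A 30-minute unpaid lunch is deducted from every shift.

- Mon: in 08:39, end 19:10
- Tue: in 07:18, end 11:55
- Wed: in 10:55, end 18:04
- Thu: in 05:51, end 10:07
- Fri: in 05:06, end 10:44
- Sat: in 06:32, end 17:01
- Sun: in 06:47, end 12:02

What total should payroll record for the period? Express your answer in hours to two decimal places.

44.42 hours

Mon: 08:39–19:10 = 10 h 31 min; less 30 min break → 10 h 1 min
Tue: 07:18–11:55 = 4 h 37 min; less 30 min break → 4 h 7 min
Wed: 10:55–18:04 = 7 h 9 min; less 30 min break → 6 h 39 min
Thu: 05:51–10:07 = 4 h 16 min; less 30 min break → 3 h 46 min
Fri: 05:06–10:44 = 5 h 38 min; less 30 min break → 5 h 8 min
Sat: 06:32–17:01 = 10 h 29 min; less 30 min break → 9 h 59 min
Sun: 06:47–12:02 = 5 h 15 min; less 30 min break → 4 h 45 min
Total: 10 h 1 min + 4 h 7 min + 6 h 39 min + 3 h 46 min + 5 h 8 min + 9 h 59 min + 4 h 45 min = 44 h 25 min.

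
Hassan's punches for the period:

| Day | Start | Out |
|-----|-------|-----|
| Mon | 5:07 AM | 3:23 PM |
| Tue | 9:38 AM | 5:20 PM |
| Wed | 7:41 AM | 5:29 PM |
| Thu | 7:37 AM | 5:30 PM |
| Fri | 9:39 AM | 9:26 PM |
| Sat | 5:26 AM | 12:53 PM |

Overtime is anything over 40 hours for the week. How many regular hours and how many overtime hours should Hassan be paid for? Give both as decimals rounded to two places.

Regular 40.00 hours, overtime 16.88 hours

Mon: 5:07 AM–3:23 PM = 10 h 16 min
Tue: 9:38 AM–5:20 PM = 7 h 42 min
Wed: 7:41 AM–5:29 PM = 9 h 48 min
Thu: 7:37 AM–5:30 PM = 9 h 53 min
Fri: 9:39 AM–9:26 PM = 11 h 47 min
Sat: 5:26 AM–12:53 PM = 7 h 27 min
Total worked: 56 h 53 min = 56.88 h.
Threshold 40 h → overtime 16 h 53 min, regular 40 h 0 min.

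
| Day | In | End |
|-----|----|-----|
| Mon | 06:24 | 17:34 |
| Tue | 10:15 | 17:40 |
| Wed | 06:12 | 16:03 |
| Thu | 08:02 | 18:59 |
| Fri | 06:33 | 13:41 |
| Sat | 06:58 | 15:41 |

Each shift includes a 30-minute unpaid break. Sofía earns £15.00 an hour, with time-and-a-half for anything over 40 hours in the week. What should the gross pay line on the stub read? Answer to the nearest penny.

£875.25

Mon: 06:24–17:34 = 11 h 10 min; less 30 min break → 10 h 40 min
Tue: 10:15–17:40 = 7 h 25 min; less 30 min break → 6 h 55 min
Wed: 06:12–16:03 = 9 h 51 min; less 30 min break → 9 h 21 min
Thu: 08:02–18:59 = 10 h 57 min; less 30 min break → 10 h 27 min
Fri: 06:33–13:41 = 7 h 8 min; less 30 min break → 6 h 38 min
Sat: 06:58–15:41 = 8 h 43 min; less 30 min break → 8 h 13 min
Total worked: 52 h 14 min = 3134 min.
Regular 40 h 0 min = 2400 min at £15.00/h; overtime 12 h 14 min = 734 min at £22.50/h.
Pay = (2400 × £15.00 + 734 × £22.50) ÷ 60 = £875.25.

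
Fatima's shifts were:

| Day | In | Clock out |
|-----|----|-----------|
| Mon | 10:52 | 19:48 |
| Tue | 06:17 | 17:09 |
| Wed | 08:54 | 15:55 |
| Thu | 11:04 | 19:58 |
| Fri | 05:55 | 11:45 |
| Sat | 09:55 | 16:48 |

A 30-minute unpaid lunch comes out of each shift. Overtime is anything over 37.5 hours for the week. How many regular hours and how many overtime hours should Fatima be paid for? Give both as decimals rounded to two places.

Mon: 10:52–19:48 = 8 h 56 min; less 30 min break → 8 h 26 min
Tue: 06:17–17:09 = 10 h 52 min; less 30 min break → 10 h 22 min
Wed: 08:54–15:55 = 7 h 1 min; less 30 min break → 6 h 31 min
Thu: 11:04–19:58 = 8 h 54 min; less 30 min break → 8 h 24 min
Fri: 05:55–11:45 = 5 h 50 min; less 30 min break → 5 h 20 min
Sat: 09:55–16:48 = 6 h 53 min; less 30 min break → 6 h 23 min
Total worked: 45 h 26 min = 45.43 h.
Threshold 37.5 h → overtime 7 h 56 min, regular 37 h 30 min.

Regular 37.50 hours, overtime 7.93 hours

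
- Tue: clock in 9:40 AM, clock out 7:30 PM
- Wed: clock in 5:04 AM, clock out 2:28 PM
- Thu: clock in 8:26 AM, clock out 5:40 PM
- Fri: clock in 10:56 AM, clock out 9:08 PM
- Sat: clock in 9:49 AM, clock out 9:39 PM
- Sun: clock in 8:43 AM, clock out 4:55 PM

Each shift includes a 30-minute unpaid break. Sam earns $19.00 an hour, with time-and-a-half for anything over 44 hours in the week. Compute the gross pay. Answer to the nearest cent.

$1169.45

Tue: 9:40 AM–7:30 PM = 9 h 50 min; less 30 min break → 9 h 20 min
Wed: 5:04 AM–2:28 PM = 9 h 24 min; less 30 min break → 8 h 54 min
Thu: 8:26 AM–5:40 PM = 9 h 14 min; less 30 min break → 8 h 44 min
Fri: 10:56 AM–9:08 PM = 10 h 12 min; less 30 min break → 9 h 42 min
Sat: 9:49 AM–9:39 PM = 11 h 50 min; less 30 min break → 11 h 20 min
Sun: 8:43 AM–4:55 PM = 8 h 12 min; less 30 min break → 7 h 42 min
Total worked: 55 h 42 min = 3342 min.
Regular 44 h 0 min = 2640 min at $19.00/h; overtime 11 h 42 min = 702 min at $28.50/h.
Pay = (2640 × $19.00 + 702 × $28.50) ÷ 60 = $1169.45.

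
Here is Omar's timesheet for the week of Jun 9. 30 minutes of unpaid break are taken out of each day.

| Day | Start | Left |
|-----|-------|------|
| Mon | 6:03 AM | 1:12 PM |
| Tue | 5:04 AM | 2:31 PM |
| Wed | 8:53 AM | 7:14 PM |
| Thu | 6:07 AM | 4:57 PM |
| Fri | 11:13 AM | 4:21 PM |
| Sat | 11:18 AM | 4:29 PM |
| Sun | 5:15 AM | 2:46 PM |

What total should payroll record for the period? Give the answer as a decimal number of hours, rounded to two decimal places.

54.12 hours

Mon: 6:03 AM–1:12 PM = 7 h 9 min; less 30 min break → 6 h 39 min
Tue: 5:04 AM–2:31 PM = 9 h 27 min; less 30 min break → 8 h 57 min
Wed: 8:53 AM–7:14 PM = 10 h 21 min; less 30 min break → 9 h 51 min
Thu: 6:07 AM–4:57 PM = 10 h 50 min; less 30 min break → 10 h 20 min
Fri: 11:13 AM–4:21 PM = 5 h 8 min; less 30 min break → 4 h 38 min
Sat: 11:18 AM–4:29 PM = 5 h 11 min; less 30 min break → 4 h 41 min
Sun: 5:15 AM–2:46 PM = 9 h 31 min; less 30 min break → 9 h 1 min
Total: 6 h 39 min + 8 h 57 min + 9 h 51 min + 10 h 20 min + 4 h 38 min + 4 h 41 min + 9 h 1 min = 54 h 7 min.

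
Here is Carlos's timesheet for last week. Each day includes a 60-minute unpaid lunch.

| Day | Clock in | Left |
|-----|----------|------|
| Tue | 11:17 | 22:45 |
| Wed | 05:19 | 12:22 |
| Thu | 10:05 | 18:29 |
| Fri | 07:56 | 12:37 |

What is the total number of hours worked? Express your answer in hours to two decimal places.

27.60 hours

Tue: 11:17–22:45 = 11 h 28 min; less 60 min break → 10 h 28 min
Wed: 05:19–12:22 = 7 h 3 min; less 60 min break → 6 h 3 min
Thu: 10:05–18:29 = 8 h 24 min; less 60 min break → 7 h 24 min
Fri: 07:56–12:37 = 4 h 41 min; less 60 min break → 3 h 41 min
Total: 10 h 28 min + 6 h 3 min + 7 h 24 min + 3 h 41 min = 27 h 36 min.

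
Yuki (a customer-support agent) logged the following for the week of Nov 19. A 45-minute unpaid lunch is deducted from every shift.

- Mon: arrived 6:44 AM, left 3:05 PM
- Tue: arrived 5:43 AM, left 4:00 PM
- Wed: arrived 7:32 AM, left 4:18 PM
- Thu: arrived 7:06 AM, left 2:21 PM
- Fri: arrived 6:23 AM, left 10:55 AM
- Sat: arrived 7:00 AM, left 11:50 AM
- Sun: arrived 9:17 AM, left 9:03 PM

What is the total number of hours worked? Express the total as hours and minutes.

Mon: 6:44 AM–3:05 PM = 8 h 21 min; less 45 min break → 7 h 36 min
Tue: 5:43 AM–4:00 PM = 10 h 17 min; less 45 min break → 9 h 32 min
Wed: 7:32 AM–4:18 PM = 8 h 46 min; less 45 min break → 8 h 1 min
Thu: 7:06 AM–2:21 PM = 7 h 15 min; less 45 min break → 6 h 30 min
Fri: 6:23 AM–10:55 AM = 4 h 32 min; less 45 min break → 3 h 47 min
Sat: 7:00 AM–11:50 AM = 4 h 50 min; less 45 min break → 4 h 5 min
Sun: 9:17 AM–9:03 PM = 11 h 46 min; less 45 min break → 11 h 1 min
Total: 7 h 36 min + 9 h 32 min + 8 h 1 min + 6 h 30 min + 3 h 47 min + 4 h 5 min + 11 h 1 min = 50 h 32 min.

50 h 32 min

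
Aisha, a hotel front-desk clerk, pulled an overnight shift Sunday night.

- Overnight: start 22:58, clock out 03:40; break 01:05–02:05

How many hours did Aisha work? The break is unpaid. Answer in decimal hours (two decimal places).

3.70 hours

Overnight: 22:58 → midnight = 1 h 2 min; midnight → 03:40 = 3 h 40 min; span 4 h 42 min; less 60 min break → 3 h 42 min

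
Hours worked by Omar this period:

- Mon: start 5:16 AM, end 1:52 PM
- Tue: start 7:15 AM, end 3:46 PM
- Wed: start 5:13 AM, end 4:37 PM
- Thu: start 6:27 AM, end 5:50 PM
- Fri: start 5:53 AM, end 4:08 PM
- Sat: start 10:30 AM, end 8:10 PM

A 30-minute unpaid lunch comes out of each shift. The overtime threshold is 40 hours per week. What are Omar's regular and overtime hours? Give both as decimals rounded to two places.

Mon: 5:16 AM–1:52 PM = 8 h 36 min; less 30 min break → 8 h 6 min
Tue: 7:15 AM–3:46 PM = 8 h 31 min; less 30 min break → 8 h 1 min
Wed: 5:13 AM–4:37 PM = 11 h 24 min; less 30 min break → 10 h 54 min
Thu: 6:27 AM–5:50 PM = 11 h 23 min; less 30 min break → 10 h 53 min
Fri: 5:53 AM–4:08 PM = 10 h 15 min; less 30 min break → 9 h 45 min
Sat: 10:30 AM–8:10 PM = 9 h 40 min; less 30 min break → 9 h 10 min
Total worked: 56 h 49 min = 56.82 h.
Threshold 40 h → overtime 16 h 49 min, regular 40 h 0 min.

Regular 40.00 hours, overtime 16.82 hours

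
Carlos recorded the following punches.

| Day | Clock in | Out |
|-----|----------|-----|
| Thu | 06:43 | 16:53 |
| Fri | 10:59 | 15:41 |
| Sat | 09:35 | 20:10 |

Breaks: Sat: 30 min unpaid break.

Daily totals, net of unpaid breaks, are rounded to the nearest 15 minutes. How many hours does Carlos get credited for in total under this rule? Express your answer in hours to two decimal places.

25.00 hours

Thu: 06:43–16:53 = 10 h 10 min → rounds to 10 h 15 min
Fri: 10:59–15:41 = 4 h 42 min → rounds to 4 h 45 min
Sat: 09:35–20:10 = 10 h 35 min − 30 min = 10 h 5 min → rounds to 10 h 0 min
Total credited: 25 h 0 min.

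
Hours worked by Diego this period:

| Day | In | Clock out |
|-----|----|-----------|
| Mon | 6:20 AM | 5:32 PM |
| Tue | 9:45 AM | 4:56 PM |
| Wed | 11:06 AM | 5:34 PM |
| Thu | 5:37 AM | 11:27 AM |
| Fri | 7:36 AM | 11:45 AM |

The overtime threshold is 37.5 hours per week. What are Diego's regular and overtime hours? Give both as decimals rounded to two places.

Regular 34.83 hours, overtime 0.00 hours

Mon: 6:20 AM–5:32 PM = 11 h 12 min
Tue: 9:45 AM–4:56 PM = 7 h 11 min
Wed: 11:06 AM–5:34 PM = 6 h 28 min
Thu: 5:37 AM–11:27 AM = 5 h 50 min
Fri: 7:36 AM–11:45 AM = 4 h 9 min
Total worked: 34 h 50 min = 34.83 h.
Threshold 37.5 h → overtime 0 h 0 min, regular 34 h 50 min.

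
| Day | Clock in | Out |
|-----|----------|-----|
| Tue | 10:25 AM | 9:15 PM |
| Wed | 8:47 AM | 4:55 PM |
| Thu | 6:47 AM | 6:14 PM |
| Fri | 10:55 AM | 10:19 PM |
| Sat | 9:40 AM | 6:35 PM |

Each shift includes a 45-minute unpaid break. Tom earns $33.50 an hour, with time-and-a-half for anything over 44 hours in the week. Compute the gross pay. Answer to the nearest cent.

$1623.91

Tue: 10:25 AM–9:15 PM = 10 h 50 min; less 45 min break → 10 h 5 min
Wed: 8:47 AM–4:55 PM = 8 h 8 min; less 45 min break → 7 h 23 min
Thu: 6:47 AM–6:14 PM = 11 h 27 min; less 45 min break → 10 h 42 min
Fri: 10:55 AM–10:19 PM = 11 h 24 min; less 45 min break → 10 h 39 min
Sat: 9:40 AM–6:35 PM = 8 h 55 min; less 45 min break → 8 h 10 min
Total worked: 46 h 59 min = 2819 min.
Regular 44 h 0 min = 2640 min at $33.50/h; overtime 2 h 59 min = 179 min at $50.25/h.
Pay = (2640 × $33.50 + 179 × $50.25) ÷ 60 = $1623.91.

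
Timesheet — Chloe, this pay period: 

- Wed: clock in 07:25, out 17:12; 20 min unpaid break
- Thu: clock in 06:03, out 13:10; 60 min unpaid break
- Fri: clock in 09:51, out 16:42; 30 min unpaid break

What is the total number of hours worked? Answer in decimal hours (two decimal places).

21.92 hours

Wed: 07:25–17:12 = 9 h 47 min; less 20 min break → 9 h 27 min
Thu: 06:03–13:10 = 7 h 7 min; less 60 min break → 6 h 7 min
Fri: 09:51–16:42 = 6 h 51 min; less 30 min break → 6 h 21 min
Total: 9 h 27 min + 6 h 7 min + 6 h 21 min = 21 h 55 min.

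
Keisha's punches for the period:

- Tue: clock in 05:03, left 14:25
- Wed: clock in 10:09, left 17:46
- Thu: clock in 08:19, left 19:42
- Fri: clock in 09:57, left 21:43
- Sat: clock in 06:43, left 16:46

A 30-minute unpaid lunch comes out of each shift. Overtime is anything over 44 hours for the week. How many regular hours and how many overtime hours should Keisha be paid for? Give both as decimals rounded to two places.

Tue: 05:03–14:25 = 9 h 22 min; less 30 min break → 8 h 52 min
Wed: 10:09–17:46 = 7 h 37 min; less 30 min break → 7 h 7 min
Thu: 08:19–19:42 = 11 h 23 min; less 30 min break → 10 h 53 min
Fri: 09:57–21:43 = 11 h 46 min; less 30 min break → 11 h 16 min
Sat: 06:43–16:46 = 10 h 3 min; less 30 min break → 9 h 33 min
Total worked: 47 h 41 min = 47.68 h.
Threshold 44 h → overtime 3 h 41 min, regular 44 h 0 min.

Regular 44.00 hours, overtime 3.68 hours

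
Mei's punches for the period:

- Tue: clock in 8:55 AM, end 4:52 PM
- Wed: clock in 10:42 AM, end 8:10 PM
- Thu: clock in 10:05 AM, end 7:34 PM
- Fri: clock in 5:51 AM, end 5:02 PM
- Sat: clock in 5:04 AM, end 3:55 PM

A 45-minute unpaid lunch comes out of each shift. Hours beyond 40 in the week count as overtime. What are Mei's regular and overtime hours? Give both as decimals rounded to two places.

Tue: 8:55 AM–4:52 PM = 7 h 57 min; less 45 min break → 7 h 12 min
Wed: 10:42 AM–8:10 PM = 9 h 28 min; less 45 min break → 8 h 43 min
Thu: 10:05 AM–7:34 PM = 9 h 29 min; less 45 min break → 8 h 44 min
Fri: 5:51 AM–5:02 PM = 11 h 11 min; less 45 min break → 10 h 26 min
Sat: 5:04 AM–3:55 PM = 10 h 51 min; less 45 min break → 10 h 6 min
Total worked: 45 h 11 min = 45.18 h.
Threshold 40 h → overtime 5 h 11 min, regular 40 h 0 min.

Regular 40.00 hours, overtime 5.18 hours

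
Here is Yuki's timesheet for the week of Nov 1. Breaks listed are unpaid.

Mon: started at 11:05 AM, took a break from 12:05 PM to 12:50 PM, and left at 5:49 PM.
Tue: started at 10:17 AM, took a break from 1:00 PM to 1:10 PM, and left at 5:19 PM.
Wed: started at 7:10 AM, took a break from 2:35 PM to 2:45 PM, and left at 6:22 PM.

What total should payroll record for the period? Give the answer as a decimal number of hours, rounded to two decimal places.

Mon: 11:05 AM–5:49 PM = 6 h 44 min; less 45 min break → 5 h 59 min
Tue: 10:17 AM–5:19 PM = 7 h 2 min; less 10 min break → 6 h 52 min
Wed: 7:10 AM–6:22 PM = 11 h 12 min; less 10 min break → 11 h 2 min
Total: 5 h 59 min + 6 h 52 min + 11 h 2 min = 23 h 53 min.

23.88 hours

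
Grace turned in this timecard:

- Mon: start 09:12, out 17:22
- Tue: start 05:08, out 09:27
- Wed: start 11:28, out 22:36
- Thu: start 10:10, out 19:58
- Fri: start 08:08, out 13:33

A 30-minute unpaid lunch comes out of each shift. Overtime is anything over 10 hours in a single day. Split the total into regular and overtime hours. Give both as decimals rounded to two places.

Regular 35.70 hours, overtime 0.63 hours

Mon: 09:12–17:22 = 8 h 10 min; less 30 min break → 7 h 40 min
Tue: 05:08–09:27 = 4 h 19 min; less 30 min break → 3 h 49 min
Wed: 11:28–22:36 = 11 h 8 min; less 30 min break → 10 h 38 min
Thu: 10:10–19:58 = 9 h 48 min; less 30 min break → 9 h 18 min
Fri: 08:08–13:33 = 5 h 25 min; less 30 min break → 4 h 55 min
Mon reg 7 h 40 min / OT 0 h 0 min; Tue reg 3 h 49 min / OT 0 h 0 min; Wed reg 10 h 0 min / OT 0 h 38 min; Thu reg 9 h 18 min / OT 0 h 0 min; Fri reg 4 h 55 min / OT 0 h 0 min.
Totals: regular 35 h 42 min, overtime 0 h 38 min.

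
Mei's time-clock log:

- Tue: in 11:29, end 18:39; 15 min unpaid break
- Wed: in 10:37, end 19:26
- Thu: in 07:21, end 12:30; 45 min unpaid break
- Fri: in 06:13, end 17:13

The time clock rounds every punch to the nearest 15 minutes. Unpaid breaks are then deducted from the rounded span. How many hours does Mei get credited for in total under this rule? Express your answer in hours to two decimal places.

31.50 hours

Tue: in 11:29→11:30, out 18:39→18:45; 7 h 15 min − 15 min = 7 h 0 min
Wed: in 10:37→10:30, out 19:26→19:30; 9 h 0 min
Thu: in 07:21→07:15, out 12:30→12:30; 5 h 15 min − 45 min = 4 h 30 min
Fri: in 06:13→06:15, out 17:13→17:15; 11 h 0 min
Total credited: 31 h 30 min.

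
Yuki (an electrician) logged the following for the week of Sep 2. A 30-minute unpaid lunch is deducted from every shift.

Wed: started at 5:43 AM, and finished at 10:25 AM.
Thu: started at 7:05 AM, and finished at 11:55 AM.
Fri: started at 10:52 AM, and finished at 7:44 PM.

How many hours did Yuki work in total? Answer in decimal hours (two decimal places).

Wed: 5:43 AM–10:25 AM = 4 h 42 min; less 30 min break → 4 h 12 min
Thu: 7:05 AM–11:55 AM = 4 h 50 min; less 30 min break → 4 h 20 min
Fri: 10:52 AM–7:44 PM = 8 h 52 min; less 30 min break → 8 h 22 min
Total: 4 h 12 min + 4 h 20 min + 8 h 22 min = 16 h 54 min.

16.90 hours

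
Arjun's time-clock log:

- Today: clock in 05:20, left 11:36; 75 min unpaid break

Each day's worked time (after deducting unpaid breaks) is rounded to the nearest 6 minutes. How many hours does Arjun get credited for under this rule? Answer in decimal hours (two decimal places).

5.00 hours

Today: 05:20–11:36 = 6 h 16 min − 75 min = 5 h 1 min → rounds to 5 h 0 min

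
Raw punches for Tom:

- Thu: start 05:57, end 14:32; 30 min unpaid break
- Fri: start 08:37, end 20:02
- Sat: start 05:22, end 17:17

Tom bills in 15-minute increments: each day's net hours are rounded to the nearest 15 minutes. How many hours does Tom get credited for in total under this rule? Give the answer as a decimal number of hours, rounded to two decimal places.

31.50 hours

Thu: 05:57–14:32 = 8 h 35 min − 30 min = 8 h 5 min → rounds to 8 h 0 min
Fri: 08:37–20:02 = 11 h 25 min → rounds to 11 h 30 min
Sat: 05:22–17:17 = 11 h 55 min → rounds to 12 h 0 min
Total credited: 31 h 30 min.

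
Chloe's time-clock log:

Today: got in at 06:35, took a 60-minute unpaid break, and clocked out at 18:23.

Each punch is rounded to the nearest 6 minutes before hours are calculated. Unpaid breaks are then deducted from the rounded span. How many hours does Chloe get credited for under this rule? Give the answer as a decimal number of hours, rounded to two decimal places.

Today: in 06:35→06:36, out 18:23→18:24; 11 h 48 min − 60 min = 10 h 48 min

10.80 hours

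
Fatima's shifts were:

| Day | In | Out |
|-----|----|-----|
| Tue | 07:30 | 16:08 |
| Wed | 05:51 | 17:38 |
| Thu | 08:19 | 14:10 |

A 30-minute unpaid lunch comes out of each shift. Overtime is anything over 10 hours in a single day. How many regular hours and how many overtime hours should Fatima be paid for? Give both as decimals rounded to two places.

Tue: 07:30–16:08 = 8 h 38 min; less 30 min break → 8 h 8 min
Wed: 05:51–17:38 = 11 h 47 min; less 30 min break → 11 h 17 min
Thu: 08:19–14:10 = 5 h 51 min; less 30 min break → 5 h 21 min
Tue reg 8 h 8 min / OT 0 h 0 min; Wed reg 10 h 0 min / OT 1 h 17 min; Thu reg 5 h 21 min / OT 0 h 0 min.
Totals: regular 23 h 29 min, overtime 1 h 17 min.

Regular 23.48 hours, overtime 1.28 hours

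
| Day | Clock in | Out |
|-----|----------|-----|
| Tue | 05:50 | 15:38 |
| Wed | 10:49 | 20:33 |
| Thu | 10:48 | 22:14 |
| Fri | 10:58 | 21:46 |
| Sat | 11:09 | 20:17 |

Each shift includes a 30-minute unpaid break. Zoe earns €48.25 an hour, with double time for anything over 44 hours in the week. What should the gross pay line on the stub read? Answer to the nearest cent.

Tue: 05:50–15:38 = 9 h 48 min; less 30 min break → 9 h 18 min
Wed: 10:49–20:33 = 9 h 44 min; less 30 min break → 9 h 14 min
Thu: 10:48–22:14 = 11 h 26 min; less 30 min break → 10 h 56 min
Fri: 10:58–21:46 = 10 h 48 min; less 30 min break → 10 h 18 min
Sat: 11:09–20:17 = 9 h 8 min; less 30 min break → 8 h 38 min
Total worked: 48 h 24 min = 2904 min.
Regular 44 h 0 min = 2640 min at €48.25/h; overtime 4 h 24 min = 264 min at €96.50/h.
Pay = (2640 × €48.25 + 264 × €96.50) ÷ 60 = €2547.60.

€2547.60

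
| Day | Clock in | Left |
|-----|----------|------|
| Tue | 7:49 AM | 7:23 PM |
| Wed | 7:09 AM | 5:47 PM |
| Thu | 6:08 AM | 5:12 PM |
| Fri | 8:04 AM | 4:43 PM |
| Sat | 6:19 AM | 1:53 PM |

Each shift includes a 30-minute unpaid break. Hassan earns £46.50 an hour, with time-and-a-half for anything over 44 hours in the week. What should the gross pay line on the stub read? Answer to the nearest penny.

Tue: 7:49 AM–7:23 PM = 11 h 34 min; less 30 min break → 11 h 4 min
Wed: 7:09 AM–5:47 PM = 10 h 38 min; less 30 min break → 10 h 8 min
Thu: 6:08 AM–5:12 PM = 11 h 4 min; less 30 min break → 10 h 34 min
Fri: 8:04 AM–4:43 PM = 8 h 39 min; less 30 min break → 8 h 9 min
Sat: 6:19 AM–1:53 PM = 7 h 34 min; less 30 min break → 7 h 4 min
Total worked: 46 h 59 min = 2819 min.
Regular 44 h 0 min = 2640 min at £46.50/h; overtime 2 h 59 min = 179 min at £69.75/h.
Pay = (2640 × £46.50 + 179 × £69.75) ÷ 60 = £2254.09.

£2254.09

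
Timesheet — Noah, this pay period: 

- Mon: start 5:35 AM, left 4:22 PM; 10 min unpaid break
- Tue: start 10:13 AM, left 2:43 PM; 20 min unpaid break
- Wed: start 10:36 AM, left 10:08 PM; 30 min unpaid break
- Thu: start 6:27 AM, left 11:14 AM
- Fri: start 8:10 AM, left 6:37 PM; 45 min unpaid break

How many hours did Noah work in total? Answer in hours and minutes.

Mon: 5:35 AM–4:22 PM = 10 h 47 min; less 10 min break → 10 h 37 min
Tue: 10:13 AM–2:43 PM = 4 h 30 min; less 20 min break → 4 h 10 min
Wed: 10:36 AM–10:08 PM = 11 h 32 min; less 30 min break → 11 h 2 min
Thu: 6:27 AM–11:14 AM = 4 h 47 min
Fri: 8:10 AM–6:37 PM = 10 h 27 min; less 45 min break → 9 h 42 min
Total: 10 h 37 min + 4 h 10 min + 11 h 2 min + 4 h 47 min + 9 h 42 min = 40 h 18 min.

40 h 18 min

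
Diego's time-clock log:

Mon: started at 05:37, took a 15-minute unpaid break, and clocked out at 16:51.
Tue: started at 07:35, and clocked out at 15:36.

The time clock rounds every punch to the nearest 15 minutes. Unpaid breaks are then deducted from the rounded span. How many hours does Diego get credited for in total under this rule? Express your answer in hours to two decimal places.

Mon: in 05:37→05:30, out 16:51→16:45; 11 h 15 min − 15 min = 11 h 0 min
Tue: in 07:35→07:30, out 15:36→15:30; 8 h 0 min
Total credited: 19 h 0 min.

19.00 hours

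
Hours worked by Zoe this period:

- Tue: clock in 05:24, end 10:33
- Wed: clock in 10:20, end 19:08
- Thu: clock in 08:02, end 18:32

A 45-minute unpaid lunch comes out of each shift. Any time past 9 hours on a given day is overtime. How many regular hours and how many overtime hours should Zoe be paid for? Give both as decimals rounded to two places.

Regular 21.45 hours, overtime 0.75 hours

Tue: 05:24–10:33 = 5 h 9 min; less 45 min break → 4 h 24 min
Wed: 10:20–19:08 = 8 h 48 min; less 45 min break → 8 h 3 min
Thu: 08:02–18:32 = 10 h 30 min; less 45 min break → 9 h 45 min
Tue reg 4 h 24 min / OT 0 h 0 min; Wed reg 8 h 3 min / OT 0 h 0 min; Thu reg 9 h 0 min / OT 0 h 45 min.
Totals: regular 21 h 27 min, overtime 0 h 45 min.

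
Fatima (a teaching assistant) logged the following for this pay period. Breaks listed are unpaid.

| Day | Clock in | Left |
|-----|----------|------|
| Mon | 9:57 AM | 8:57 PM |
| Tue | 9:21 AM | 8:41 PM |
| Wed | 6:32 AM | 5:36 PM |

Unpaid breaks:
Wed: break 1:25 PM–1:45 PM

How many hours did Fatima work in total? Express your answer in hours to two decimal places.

Mon: 9:57 AM–8:57 PM = 11 h 0 min
Tue: 9:21 AM–8:41 PM = 11 h 20 min
Wed: 6:32 AM–5:36 PM = 11 h 4 min; less 20 min break → 10 h 44 min
Total: 11 h 0 min + 11 h 20 min + 10 h 44 min = 33 h 4 min.

33.07 hours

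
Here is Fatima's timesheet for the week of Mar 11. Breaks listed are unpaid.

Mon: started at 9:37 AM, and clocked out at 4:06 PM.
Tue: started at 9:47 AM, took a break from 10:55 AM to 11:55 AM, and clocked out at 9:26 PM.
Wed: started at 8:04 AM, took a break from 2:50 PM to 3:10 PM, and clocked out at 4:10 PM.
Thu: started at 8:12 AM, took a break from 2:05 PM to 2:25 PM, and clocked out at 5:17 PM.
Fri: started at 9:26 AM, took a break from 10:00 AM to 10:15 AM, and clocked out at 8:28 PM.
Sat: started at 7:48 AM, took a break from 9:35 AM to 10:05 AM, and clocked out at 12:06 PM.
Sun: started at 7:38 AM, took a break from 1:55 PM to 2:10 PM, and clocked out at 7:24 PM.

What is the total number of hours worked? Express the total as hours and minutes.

Mon: 9:37 AM–4:06 PM = 6 h 29 min
Tue: 9:47 AM–9:26 PM = 11 h 39 min; less 60 min break → 10 h 39 min
Wed: 8:04 AM–4:10 PM = 8 h 6 min; less 20 min break → 7 h 46 min
Thu: 8:12 AM–5:17 PM = 9 h 5 min; less 20 min break → 8 h 45 min
Fri: 9:26 AM–8:28 PM = 11 h 2 min; less 15 min break → 10 h 47 min
Sat: 7:48 AM–12:06 PM = 4 h 18 min; less 30 min break → 3 h 48 min
Sun: 7:38 AM–7:24 PM = 11 h 46 min; less 15 min break → 11 h 31 min
Total: 6 h 29 min + 10 h 39 min + 7 h 46 min + 8 h 45 min + 10 h 47 min + 3 h 48 min + 11 h 31 min = 59 h 45 min.

59 h 45 min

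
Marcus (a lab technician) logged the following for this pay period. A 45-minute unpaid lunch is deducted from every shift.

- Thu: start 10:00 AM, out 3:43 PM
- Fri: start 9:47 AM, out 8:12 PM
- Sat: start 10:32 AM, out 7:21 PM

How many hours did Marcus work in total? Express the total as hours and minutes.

22 h 42 min

Thu: 10:00 AM–3:43 PM = 5 h 43 min; less 45 min break → 4 h 58 min
Fri: 9:47 AM–8:12 PM = 10 h 25 min; less 45 min break → 9 h 40 min
Sat: 10:32 AM–7:21 PM = 8 h 49 min; less 45 min break → 8 h 4 min
Total: 4 h 58 min + 9 h 40 min + 8 h 4 min = 22 h 42 min.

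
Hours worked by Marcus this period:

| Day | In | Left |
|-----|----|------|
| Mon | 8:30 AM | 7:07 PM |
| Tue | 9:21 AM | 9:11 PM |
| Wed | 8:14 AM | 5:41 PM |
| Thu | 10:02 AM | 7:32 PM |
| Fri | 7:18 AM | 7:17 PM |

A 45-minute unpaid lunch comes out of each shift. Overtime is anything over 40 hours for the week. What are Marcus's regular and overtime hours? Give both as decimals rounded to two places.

Mon: 8:30 AM–7:07 PM = 10 h 37 min; less 45 min break → 9 h 52 min
Tue: 9:21 AM–9:11 PM = 11 h 50 min; less 45 min break → 11 h 5 min
Wed: 8:14 AM–5:41 PM = 9 h 27 min; less 45 min break → 8 h 42 min
Thu: 10:02 AM–7:32 PM = 9 h 30 min; less 45 min break → 8 h 45 min
Fri: 7:18 AM–7:17 PM = 11 h 59 min; less 45 min break → 11 h 14 min
Total worked: 49 h 38 min = 49.63 h.
Threshold 40 h → overtime 9 h 38 min, regular 40 h 0 min.

Regular 40.00 hours, overtime 9.63 hours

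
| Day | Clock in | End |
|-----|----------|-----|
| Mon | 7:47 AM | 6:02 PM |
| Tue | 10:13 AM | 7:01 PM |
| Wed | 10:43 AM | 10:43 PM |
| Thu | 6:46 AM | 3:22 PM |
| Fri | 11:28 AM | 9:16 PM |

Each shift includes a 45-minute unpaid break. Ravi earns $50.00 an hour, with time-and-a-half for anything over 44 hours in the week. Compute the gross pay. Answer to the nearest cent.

Mon: 7:47 AM–6:02 PM = 10 h 15 min; less 45 min break → 9 h 30 min
Tue: 10:13 AM–7:01 PM = 8 h 48 min; less 45 min break → 8 h 3 min
Wed: 10:43 AM–10:43 PM = 12 h 0 min; less 45 min break → 11 h 15 min
Thu: 6:46 AM–3:22 PM = 8 h 36 min; less 45 min break → 7 h 51 min
Fri: 11:28 AM–9:16 PM = 9 h 48 min; less 45 min break → 9 h 3 min
Total worked: 45 h 42 min = 2742 min.
Regular 44 h 0 min = 2640 min at $50.00/h; overtime 1 h 42 min = 102 min at $75.00/h.
Pay = (2640 × $50.00 + 102 × $75.00) ÷ 60 = $2327.50.

$2327.50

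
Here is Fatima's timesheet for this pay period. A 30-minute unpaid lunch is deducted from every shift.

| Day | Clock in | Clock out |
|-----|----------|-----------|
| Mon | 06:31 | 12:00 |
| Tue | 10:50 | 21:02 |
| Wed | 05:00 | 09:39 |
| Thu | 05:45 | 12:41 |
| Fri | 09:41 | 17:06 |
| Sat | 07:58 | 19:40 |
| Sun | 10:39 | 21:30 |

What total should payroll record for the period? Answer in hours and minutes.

Mon: 06:31–12:00 = 5 h 29 min; less 30 min break → 4 h 59 min
Tue: 10:50–21:02 = 10 h 12 min; less 30 min break → 9 h 42 min
Wed: 05:00–09:39 = 4 h 39 min; less 30 min break → 4 h 9 min
Thu: 05:45–12:41 = 6 h 56 min; less 30 min break → 6 h 26 min
Fri: 09:41–17:06 = 7 h 25 min; less 30 min break → 6 h 55 min
Sat: 07:58–19:40 = 11 h 42 min; less 30 min break → 11 h 12 min
Sun: 10:39–21:30 = 10 h 51 min; less 30 min break → 10 h 21 min
Total: 4 h 59 min + 9 h 42 min + 4 h 9 min + 6 h 26 min + 6 h 55 min + 11 h 12 min + 10 h 21 min = 53 h 44 min.

53 h 44 min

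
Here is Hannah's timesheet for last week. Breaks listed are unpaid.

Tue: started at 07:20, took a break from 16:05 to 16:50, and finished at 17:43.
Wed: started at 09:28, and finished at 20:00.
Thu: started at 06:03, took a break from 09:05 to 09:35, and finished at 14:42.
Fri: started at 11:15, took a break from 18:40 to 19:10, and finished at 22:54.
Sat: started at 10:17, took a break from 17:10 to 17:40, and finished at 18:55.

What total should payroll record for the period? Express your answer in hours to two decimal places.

47.60 hours

Tue: 07:20–17:43 = 10 h 23 min; less 45 min break → 9 h 38 min
Wed: 09:28–20:00 = 10 h 32 min
Thu: 06:03–14:42 = 8 h 39 min; less 30 min break → 8 h 9 min
Fri: 11:15–22:54 = 11 h 39 min; less 30 min break → 11 h 9 min
Sat: 10:17–18:55 = 8 h 38 min; less 30 min break → 8 h 8 min
Total: 9 h 38 min + 10 h 32 min + 8 h 9 min + 11 h 9 min + 8 h 8 min = 47 h 36 min.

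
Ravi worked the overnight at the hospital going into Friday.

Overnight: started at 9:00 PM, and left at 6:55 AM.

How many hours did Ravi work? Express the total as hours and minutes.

9 h 55 min

Overnight: 9:00 PM → midnight = 3 h 0 min; midnight → 6:55 AM = 6 h 55 min; span 9 h 55 min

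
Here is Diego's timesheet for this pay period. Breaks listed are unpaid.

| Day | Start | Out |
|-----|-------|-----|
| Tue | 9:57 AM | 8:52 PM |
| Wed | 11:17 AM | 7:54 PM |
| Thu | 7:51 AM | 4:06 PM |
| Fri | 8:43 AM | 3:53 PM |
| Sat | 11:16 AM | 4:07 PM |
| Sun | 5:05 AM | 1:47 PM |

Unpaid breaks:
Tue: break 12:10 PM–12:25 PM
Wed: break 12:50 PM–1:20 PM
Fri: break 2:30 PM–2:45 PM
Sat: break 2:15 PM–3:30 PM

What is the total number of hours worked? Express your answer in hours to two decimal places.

Tue: 9:57 AM–8:52 PM = 10 h 55 min; less 15 min break → 10 h 40 min
Wed: 11:17 AM–7:54 PM = 8 h 37 min; less 30 min break → 8 h 7 min
Thu: 7:51 AM–4:06 PM = 8 h 15 min
Fri: 8:43 AM–3:53 PM = 7 h 10 min; less 15 min break → 6 h 55 min
Sat: 11:16 AM–4:07 PM = 4 h 51 min; less 75 min break → 3 h 36 min
Sun: 5:05 AM–1:47 PM = 8 h 42 min
Total: 10 h 40 min + 8 h 7 min + 8 h 15 min + 6 h 55 min + 3 h 36 min + 8 h 42 min = 46 h 15 min.

46.25 hours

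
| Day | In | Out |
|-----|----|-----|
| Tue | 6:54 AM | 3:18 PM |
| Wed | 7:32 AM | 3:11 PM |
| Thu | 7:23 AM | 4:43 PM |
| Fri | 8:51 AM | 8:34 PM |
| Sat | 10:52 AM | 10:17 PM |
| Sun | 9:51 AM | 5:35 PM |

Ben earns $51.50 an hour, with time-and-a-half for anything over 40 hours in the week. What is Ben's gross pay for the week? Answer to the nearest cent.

$3315.31

Tue: 6:54 AM–3:18 PM = 8 h 24 min
Wed: 7:32 AM–3:11 PM = 7 h 39 min
Thu: 7:23 AM–4:43 PM = 9 h 20 min
Fri: 8:51 AM–8:34 PM = 11 h 43 min
Sat: 10:52 AM–10:17 PM = 11 h 25 min
Sun: 9:51 AM–5:35 PM = 7 h 44 min
Total worked: 56 h 15 min = 3375 min.
Regular 40 h 0 min = 2400 min at $51.50/h; overtime 16 h 15 min = 975 min at $77.25/h.
Pay = (2400 × $51.50 + 975 × $77.25) ÷ 60 = $3315.31.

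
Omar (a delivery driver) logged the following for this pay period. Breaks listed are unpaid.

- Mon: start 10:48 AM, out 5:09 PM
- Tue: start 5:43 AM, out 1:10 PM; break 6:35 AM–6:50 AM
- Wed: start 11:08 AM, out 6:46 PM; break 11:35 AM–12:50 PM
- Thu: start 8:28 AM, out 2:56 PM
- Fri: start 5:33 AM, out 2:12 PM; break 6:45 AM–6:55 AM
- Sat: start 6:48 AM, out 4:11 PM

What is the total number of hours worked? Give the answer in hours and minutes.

44 h 16 min

Mon: 10:48 AM–5:09 PM = 6 h 21 min
Tue: 5:43 AM–1:10 PM = 7 h 27 min; less 15 min break → 7 h 12 min
Wed: 11:08 AM–6:46 PM = 7 h 38 min; less 75 min break → 6 h 23 min
Thu: 8:28 AM–2:56 PM = 6 h 28 min
Fri: 5:33 AM–2:12 PM = 8 h 39 min; less 10 min break → 8 h 29 min
Sat: 6:48 AM–4:11 PM = 9 h 23 min
Total: 6 h 21 min + 7 h 12 min + 6 h 23 min + 6 h 28 min + 8 h 29 min + 9 h 23 min = 44 h 16 min.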